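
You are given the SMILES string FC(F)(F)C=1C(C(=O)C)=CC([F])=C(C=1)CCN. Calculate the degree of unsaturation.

Degree of unsaturation = (number of rings) + (number of π bonds).
Ring closures in the SMILES: 1.
π bonds: 4 double bonds (each 1 DoU) → 4 DoU from unsaturation.
Total DoU = 1 + 4 = 5.

5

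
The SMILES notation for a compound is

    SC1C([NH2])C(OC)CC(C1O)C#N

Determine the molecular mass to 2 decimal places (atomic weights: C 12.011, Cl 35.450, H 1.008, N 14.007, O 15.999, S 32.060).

202.27 g/mol

First, the molecular formula is C8H14N2O2S (counting implicit H from valence).
  C: 8 × 12.011 = 96.088
  H: 14 × 1.008 = 14.112
  N: 2 × 14.007 = 28.014
  O: 2 × 15.999 = 31.998
  S: 1 × 32.060 = 32.060
Sum: 8×12.011 + 14×1.008 + 2×14.007 + 2×15.999 + 1×32.060 = 202.272 → 202.27 g/mol.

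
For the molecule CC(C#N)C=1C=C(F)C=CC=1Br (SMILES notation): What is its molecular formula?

Walk through each heavy atom and fill implicit hydrogens from standard valence (C 4, N 3, O 2, S 2, halogen 1):
  atom 1: C, bond orders sum to 1 (valence 4) → 3 H
  atom 2: C, bond orders sum to 3 (valence 4) → 1 H
  atom 3: C, bond orders sum to 4 (valence 4) → 0 H
  atom 4: N, bond orders sum to 3 (valence 3) → 0 H
  atom 5: C, bond orders sum to 4 (valence 4) → 0 H
  atom 6: C, bond orders sum to 3 (valence 4) → 1 H
  atom 7: C, bond orders sum to 4 (valence 4) → 0 H
  atom 8: F (halogen, monovalent) → 0 H
  atom 9: C, bond orders sum to 3 (valence 4) → 1 H
  atom 10: C, bond orders sum to 3 (valence 4) → 1 H
  atom 11: C, bond orders sum to 4 (valence 4) → 0 H
  atom 12: Br (halogen, monovalent) → 0 H
Totals → C:9, H:7, Br:1, F:1, N:1.
In Hill order: C9H7BrFN.

C9H7BrFN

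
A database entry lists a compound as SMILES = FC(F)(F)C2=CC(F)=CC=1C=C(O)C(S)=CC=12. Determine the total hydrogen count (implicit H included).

Walk through each heavy atom and fill implicit hydrogens from standard valence (C 4, N 3, O 2, S 2, halogen 1):
  atom 1: F (halogen, monovalent) → 0 H
  atom 2: C, bond orders sum to 4 (valence 4) → 0 H
  atom 3: F (halogen, monovalent) → 0 H
  atom 4: F (halogen, monovalent) → 0 H
  atom 5: C, bond orders sum to 4 (valence 4) → 0 H
  atom 6: C, bond orders sum to 3 (valence 4) → 1 H
  atom 7: C, bond orders sum to 4 (valence 4) → 0 H
  atom 8: F (halogen, monovalent) → 0 H
  atom 9: C, bond orders sum to 3 (valence 4) → 1 H
  atom 10: C, bond orders sum to 4 (valence 4) → 0 H
  atom 11: C, bond orders sum to 3 (valence 4) → 1 H
  atom 12: C, bond orders sum to 4 (valence 4) → 0 H
  atom 13: O, bond orders sum to 1 (valence 2) → 1 H
  atom 14: C, bond orders sum to 4 (valence 4) → 0 H
  atom 15: S, bond orders sum to 1 (valence 2) → 1 H
  atom 16: C, bond orders sum to 3 (valence 4) → 1 H
  atom 17: C, bond orders sum to 4 (valence 4) → 0 H
Total hydrogens: 6.

6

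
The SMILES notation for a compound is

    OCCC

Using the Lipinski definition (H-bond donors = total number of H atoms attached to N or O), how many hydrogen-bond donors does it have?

Donors: find every N or O and count the H atoms it carries.
  atom 1 (O): bond orders sum to 1 → 1 H
Lipinski HBD = 1.

1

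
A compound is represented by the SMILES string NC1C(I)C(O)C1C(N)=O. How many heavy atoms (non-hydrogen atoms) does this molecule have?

Every atom symbol written in the SMILES (organic subset) is one heavy atom; implicit H are not written.
Heavy atoms by element → C:5, I:1, N:2, O:2.
Total: 10.

10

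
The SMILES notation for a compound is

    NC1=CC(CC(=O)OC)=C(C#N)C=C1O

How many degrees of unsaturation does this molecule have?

7

Molecular formula: C10H10N2O3.
DoU = (2C + 2 + N − H − X) / 2, where X is the halogen count and O/S are ignored.
    = (2·10 + 2 + 2 − 10 − 0) / 2 = 14 / 2 = 7.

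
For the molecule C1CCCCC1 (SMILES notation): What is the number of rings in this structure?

In SMILES, each pair of matching ring-closure digits denotes one ring-closing bond; the number of such bonds equals the number of independent rings.
Ring-closure bonds here: 1.

1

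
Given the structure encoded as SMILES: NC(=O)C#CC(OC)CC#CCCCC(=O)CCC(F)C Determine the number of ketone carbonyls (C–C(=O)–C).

1

The ketone motif appears at heavy-atom position 15 in the SMILES.
Other groups present: 2 alkyne, 1 amide, 1 ether.
Ketone count: 1.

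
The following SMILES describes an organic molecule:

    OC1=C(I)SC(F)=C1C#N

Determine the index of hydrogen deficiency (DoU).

5

Degree of unsaturation = (number of rings) + (number of π bonds).
Ring closures in the SMILES: 1.
π bonds: 2 double bonds (each 1 DoU), 1 triple bond (each 2 DoU) → 4 DoU from unsaturation.
Total DoU = 1 + 4 = 5.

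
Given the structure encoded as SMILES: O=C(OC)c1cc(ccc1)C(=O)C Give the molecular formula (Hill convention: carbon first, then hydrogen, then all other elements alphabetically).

C10H10O3

Walk through each heavy atom and fill implicit hydrogens from standard valence (C 4, N 3, O 2, S 2, halogen 1); for lowercase aromatic atoms, an aromatic c carries 1 H when it has two neighbours and 0 H with three, and aromatic n carries 0 H:
  atom 1: O, bond orders sum to 2 (valence 2) → 0 H
  atom 2: C, bond orders sum to 4 (valence 4) → 0 H
  atom 3: O, bond orders sum to 2 (valence 2) → 0 H
  atom 4: C, bond orders sum to 1 (valence 4) → 3 H
  atom 5: aromatic c, 3 neighbours → 0 H
  atom 6: aromatic c, 2 neighbours → 1 H
  atom 7: aromatic c, 3 neighbours → 0 H
  atom 8: aromatic c, 2 neighbours → 1 H
  atom 9: aromatic c, 2 neighbours → 1 H
  atom 10: aromatic c, 2 neighbours → 1 H
  atom 11: C, bond orders sum to 4 (valence 4) → 0 H
  atom 12: O, bond orders sum to 2 (valence 2) → 0 H
  atom 13: C, bond orders sum to 1 (valence 4) → 3 H
Totals → C:10, H:10, O:3.
In Hill order: C10H10O3.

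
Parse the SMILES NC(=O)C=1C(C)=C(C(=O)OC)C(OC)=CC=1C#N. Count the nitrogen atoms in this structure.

Scan the SMILES for N atoms (remember two-letter symbols like Cl and Br are single atoms).
Nitrogen count: 2.

2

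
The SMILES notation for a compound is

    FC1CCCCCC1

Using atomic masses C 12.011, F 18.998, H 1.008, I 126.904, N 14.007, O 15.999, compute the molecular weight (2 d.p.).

First, the molecular formula is C7H13F (counting implicit H from valence).
  C: 7 × 12.011 = 84.077
  F: 1 × 18.998 = 18.998
  H: 13 × 1.008 = 13.104
Sum: 7×12.011 + 1×18.998 + 13×1.008 = 116.179 → 116.18 g/mol.

116.18 g/mol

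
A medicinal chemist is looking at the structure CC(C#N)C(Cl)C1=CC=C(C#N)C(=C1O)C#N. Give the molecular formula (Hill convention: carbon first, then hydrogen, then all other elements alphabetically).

C12H8ClN3O

Walk through each heavy atom and fill implicit hydrogens from standard valence (C 4, N 3, O 2, S 2, halogen 1):
  atom 1: C, bond orders sum to 1 (valence 4) → 3 H
  atom 2: C, bond orders sum to 3 (valence 4) → 1 H
  atom 3: C, bond orders sum to 4 (valence 4) → 0 H
  atom 4: N, bond orders sum to 3 (valence 3) → 0 H
  atom 5: C, bond orders sum to 3 (valence 4) → 1 H
  atom 6: Cl (halogen, monovalent) → 0 H
  atom 7: C, bond orders sum to 4 (valence 4) → 0 H
  atom 8: C, bond orders sum to 3 (valence 4) → 1 H
  atom 9: C, bond orders sum to 3 (valence 4) → 1 H
  atom 10: C, bond orders sum to 4 (valence 4) → 0 H
  atom 11: C, bond orders sum to 4 (valence 4) → 0 H
  atom 12: N, bond orders sum to 3 (valence 3) → 0 H
  atom 13: C, bond orders sum to 4 (valence 4) → 0 H
  atom 14: C, bond orders sum to 4 (valence 4) → 0 H
  atom 15: O, bond orders sum to 1 (valence 2) → 1 H
  atom 16: C, bond orders sum to 4 (valence 4) → 0 H
  atom 17: N, bond orders sum to 3 (valence 3) → 0 H
Totals → C:12, H:8, Cl:1, N:3, O:1.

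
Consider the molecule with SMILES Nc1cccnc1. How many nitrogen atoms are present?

2

Scan the SMILES for N atoms (remember two-letter symbols like Cl and Br are single atoms).
Nitrogen count: 2.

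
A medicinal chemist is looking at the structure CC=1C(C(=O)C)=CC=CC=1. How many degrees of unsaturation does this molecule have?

5

Molecular formula: C9H10O.
DoU = (2C + 2 + N − H − X) / 2, where X is the halogen count and O/S are ignored.
    = (2·9 + 2 + 0 − 10 − 0) / 2 = 10 / 2 = 5.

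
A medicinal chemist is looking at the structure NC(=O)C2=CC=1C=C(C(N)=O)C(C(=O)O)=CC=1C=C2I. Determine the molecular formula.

C13H9IN2O4

Walk through each heavy atom and fill implicit hydrogens from standard valence (C 4, N 3, O 2, S 2, halogen 1):
  atom 1: N, bond orders sum to 1 (valence 3) → 2 H
  atom 2: C, bond orders sum to 4 (valence 4) → 0 H
  atom 3: O, bond orders sum to 2 (valence 2) → 0 H
  atom 4: C, bond orders sum to 4 (valence 4) → 0 H
  atom 5: C, bond orders sum to 3 (valence 4) → 1 H
  atom 6: C, bond orders sum to 4 (valence 4) → 0 H
  atom 7: C, bond orders sum to 3 (valence 4) → 1 H
  atom 8: C, bond orders sum to 4 (valence 4) → 0 H
  atom 9: C, bond orders sum to 4 (valence 4) → 0 H
  atom 10: N, bond orders sum to 1 (valence 3) → 2 H
  atom 11: O, bond orders sum to 2 (valence 2) → 0 H
  atom 12: C, bond orders sum to 4 (valence 4) → 0 H
  atom 13: C, bond orders sum to 4 (valence 4) → 0 H
  atom 14: O, bond orders sum to 2 (valence 2) → 0 H
  atom 15: O, bond orders sum to 1 (valence 2) → 1 H
  atom 16: C, bond orders sum to 3 (valence 4) → 1 H
  atom 17: C, bond orders sum to 4 (valence 4) → 0 H
  atom 18: C, bond orders sum to 3 (valence 4) → 1 H
  atom 19: C, bond orders sum to 4 (valence 4) → 0 H
  atom 20: I (halogen, monovalent) → 0 H
Totals → C:13, H:9, I:1, N:2, O:4.
In Hill order: C13H9IN2O4.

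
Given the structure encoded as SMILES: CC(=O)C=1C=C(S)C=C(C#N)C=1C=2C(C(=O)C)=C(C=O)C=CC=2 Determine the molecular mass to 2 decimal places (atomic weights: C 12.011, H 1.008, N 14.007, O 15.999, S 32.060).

323.37 g/mol

First, the molecular formula is C18H13NO3S (counting implicit H from valence).
  C: 18 × 12.011 = 216.198
  H: 13 × 1.008 = 13.104
  N: 1 × 14.007 = 14.007
  O: 3 × 15.999 = 47.997
  S: 1 × 32.060 = 32.060
Sum: 18×12.011 + 13×1.008 + 1×14.007 + 3×15.999 + 1×32.060 = 323.366 → 323.37 g/mol.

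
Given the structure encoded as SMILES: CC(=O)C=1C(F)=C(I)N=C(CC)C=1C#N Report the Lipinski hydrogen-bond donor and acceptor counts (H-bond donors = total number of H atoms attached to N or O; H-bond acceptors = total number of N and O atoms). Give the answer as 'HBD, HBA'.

0, 3

Donors: find every N or O and count the H atoms it carries.
  atom 3 (O): bond orders sum to 2 → 0 H
  atom 9 (N): bond orders sum to 3 → 0 H
  atom 15 (N): bond orders sum to 3 → 0 H
Lipinski HBD = 0.
Acceptors: N atoms = 2, O atoms = 1 → HBA = 3.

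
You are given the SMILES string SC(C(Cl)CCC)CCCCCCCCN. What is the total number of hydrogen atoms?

Walk through each heavy atom and fill implicit hydrogens from standard valence (C 4, N 3, O 2, S 2, halogen 1):
  atom 1: S, bond orders sum to 1 (valence 2) → 1 H
  atom 2: C, bond orders sum to 3 (valence 4) → 1 H
  atom 3: C, bond orders sum to 3 (valence 4) → 1 H
  atom 4: Cl (halogen, monovalent) → 0 H
  atom 5: C, bond orders sum to 2 (valence 4) → 2 H
  atom 6: C, bond orders sum to 2 (valence 4) → 2 H
  atom 7: C, bond orders sum to 1 (valence 4) → 3 H
  atom 8: C, bond orders sum to 2 (valence 4) → 2 H
  atom 9: C, bond orders sum to 2 (valence 4) → 2 H
  atom 10: C, bond orders sum to 2 (valence 4) → 2 H
  atom 11: C, bond orders sum to 2 (valence 4) → 2 H
  atom 12: C, bond orders sum to 2 (valence 4) → 2 H
  atom 13: C, bond orders sum to 2 (valence 4) → 2 H
  atom 14: C, bond orders sum to 2 (valence 4) → 2 H
  atom 15: C, bond orders sum to 2 (valence 4) → 2 H
  atom 16: N, bond orders sum to 1 (valence 3) → 2 H
Total hydrogens: 28.

28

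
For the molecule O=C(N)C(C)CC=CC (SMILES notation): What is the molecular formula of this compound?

C7H13NO

Walk through each heavy atom and fill implicit hydrogens from standard valence (C 4, N 3, O 2, S 2, halogen 1):
  atom 1: O, bond orders sum to 2 (valence 2) → 0 H
  atom 2: C, bond orders sum to 4 (valence 4) → 0 H
  atom 3: N, bond orders sum to 1 (valence 3) → 2 H
  atom 4: C, bond orders sum to 3 (valence 4) → 1 H
  atom 5: C, bond orders sum to 1 (valence 4) → 3 H
  atom 6: C, bond orders sum to 2 (valence 4) → 2 H
  atom 7: C, bond orders sum to 3 (valence 4) → 1 H
  atom 8: C, bond orders sum to 3 (valence 4) → 1 H
  atom 9: C, bond orders sum to 1 (valence 4) → 3 H
Totals → C:7, H:13, N:1, O:1.
In Hill order: C7H13NO.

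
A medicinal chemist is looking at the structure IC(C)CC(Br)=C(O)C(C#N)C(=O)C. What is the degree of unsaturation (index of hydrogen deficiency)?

4

Degree of unsaturation = (number of rings) + (number of π bonds).
Ring closures in the SMILES: 0.
π bonds: 2 double bonds (each 1 DoU), 1 triple bond (each 2 DoU) → 4 DoU from unsaturation.
Total DoU = 0 + 4 = 4.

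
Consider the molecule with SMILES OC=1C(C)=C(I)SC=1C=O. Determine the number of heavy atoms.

Every atom symbol written in the SMILES (organic subset) is one heavy atom; implicit H are not written.
Heavy atoms by element → C:6, I:1, O:2, S:1.
Total: 10.

10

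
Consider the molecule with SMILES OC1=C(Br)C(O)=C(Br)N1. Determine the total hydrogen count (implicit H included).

Walk through each heavy atom and fill implicit hydrogens from standard valence (C 4, N 3, O 2, S 2, halogen 1):
  atom 1: O, bond orders sum to 1 (valence 2) → 1 H
  atom 2: C, bond orders sum to 4 (valence 4) → 0 H
  atom 3: C, bond orders sum to 4 (valence 4) → 0 H
  atom 4: Br (halogen, monovalent) → 0 H
  atom 5: C, bond orders sum to 4 (valence 4) → 0 H
  atom 6: O, bond orders sum to 1 (valence 2) → 1 H
  atom 7: C, bond orders sum to 4 (valence 4) → 0 H
  atom 8: Br (halogen, monovalent) → 0 H
  atom 9: N, bond orders sum to 2 (valence 3) → 1 H
Total hydrogens: 3.

3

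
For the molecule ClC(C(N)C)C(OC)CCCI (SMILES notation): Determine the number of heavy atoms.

12

Every atom symbol written in the SMILES (organic subset) is one heavy atom; implicit H are not written.
Heavy atoms by element → C:8, Cl:1, I:1, N:1, O:1.
Total: 12.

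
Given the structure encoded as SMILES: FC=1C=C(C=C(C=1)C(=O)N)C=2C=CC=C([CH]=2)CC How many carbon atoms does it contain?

15

Count every carbon token in the SMILES (each C, including those in ring-closure positions and inside branches).
Carbon count: 15.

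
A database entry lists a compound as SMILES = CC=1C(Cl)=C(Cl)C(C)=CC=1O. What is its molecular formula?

C8H8Cl2O

Walk through each heavy atom and fill implicit hydrogens from standard valence (C 4, N 3, O 2, S 2, halogen 1):
  atom 1: C, bond orders sum to 1 (valence 4) → 3 H
  atom 2: C, bond orders sum to 4 (valence 4) → 0 H
  atom 3: C, bond orders sum to 4 (valence 4) → 0 H
  atom 4: Cl (halogen, monovalent) → 0 H
  atom 5: C, bond orders sum to 4 (valence 4) → 0 H
  atom 6: Cl (halogen, monovalent) → 0 H
  atom 7: C, bond orders sum to 4 (valence 4) → 0 H
  atom 8: C, bond orders sum to 1 (valence 4) → 3 H
  atom 9: C, bond orders sum to 3 (valence 4) → 1 H
  atom 10: C, bond orders sum to 4 (valence 4) → 0 H
  atom 11: O, bond orders sum to 1 (valence 2) → 1 H
Totals → C:8, H:8, Cl:2, O:1.
In Hill order: C8H8Cl2O.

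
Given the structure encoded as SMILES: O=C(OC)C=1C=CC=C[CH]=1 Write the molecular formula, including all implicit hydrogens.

C8H8O2

Walk through each heavy atom and fill implicit hydrogens from standard valence (C 4, N 3, O 2, S 2, halogen 1):
  atom 1: O, bond orders sum to 2 (valence 2) → 0 H
  atom 2: C, bond orders sum to 4 (valence 4) → 0 H
  atom 3: O, bond orders sum to 2 (valence 2) → 0 H
  atom 4: C, bond orders sum to 1 (valence 4) → 3 H
  atom 5: C, bond orders sum to 4 (valence 4) → 0 H
  atom 6: C, bond orders sum to 3 (valence 4) → 1 H
  atom 7: C, bond orders sum to 3 (valence 4) → 1 H
  atom 8: C, bond orders sum to 3 (valence 4) → 1 H
  atom 9: C, bond orders sum to 3 (valence 4) → 1 H
  atom 10: C with explicit H count 1
Totals → C:8, H:8, O:2.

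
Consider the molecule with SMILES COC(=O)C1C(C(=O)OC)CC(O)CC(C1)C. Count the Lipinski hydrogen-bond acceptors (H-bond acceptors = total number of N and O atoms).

5

N atoms: 0; O atoms: 5.
Lipinski HBA = 0 + 5 = 5.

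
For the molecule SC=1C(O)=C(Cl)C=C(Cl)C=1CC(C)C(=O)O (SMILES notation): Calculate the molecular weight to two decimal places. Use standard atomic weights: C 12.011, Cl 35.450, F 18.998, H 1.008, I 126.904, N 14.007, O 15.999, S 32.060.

281.15 g/mol

First, the molecular formula is C10H10Cl2O3S (counting implicit H from valence).
  C: 10 × 12.011 = 120.110
  Cl: 2 × 35.450 = 70.900
  H: 10 × 1.008 = 10.080
  O: 3 × 15.999 = 47.997
  S: 1 × 32.060 = 32.060
Sum: 10×12.011 + 2×35.450 + 10×1.008 + 3×15.999 + 1×32.060 = 281.147 → 281.15 g/mol.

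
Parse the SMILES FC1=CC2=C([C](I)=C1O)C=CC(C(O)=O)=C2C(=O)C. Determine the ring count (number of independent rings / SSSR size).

In SMILES, each pair of matching ring-closure digits denotes one ring-closing bond; the number of such bonds equals the number of independent rings.
Ring-closure bonds here: 2.

2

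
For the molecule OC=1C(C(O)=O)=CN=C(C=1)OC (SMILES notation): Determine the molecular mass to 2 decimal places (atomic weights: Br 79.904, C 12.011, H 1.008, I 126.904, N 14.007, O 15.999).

First, the molecular formula is C7H7NO4 (counting implicit H from valence).
  C: 7 × 12.011 = 84.077
  H: 7 × 1.008 = 7.056
  N: 1 × 14.007 = 14.007
  O: 4 × 15.999 = 63.996
Sum: 7×12.011 + 7×1.008 + 1×14.007 + 4×15.999 = 169.136 → 169.14 g/mol.

169.14 g/mol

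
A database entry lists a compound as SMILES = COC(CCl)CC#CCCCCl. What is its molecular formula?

C9H14Cl2O

Walk through each heavy atom and fill implicit hydrogens from standard valence (C 4, N 3, O 2, S 2, halogen 1):
  atom 1: C, bond orders sum to 1 (valence 4) → 3 H
  atom 2: O, bond orders sum to 2 (valence 2) → 0 H
  atom 3: C, bond orders sum to 3 (valence 4) → 1 H
  atom 4: C, bond orders sum to 2 (valence 4) → 2 H
  atom 5: Cl (halogen, monovalent) → 0 H
  atom 6: C, bond orders sum to 2 (valence 4) → 2 H
  atom 7: C, bond orders sum to 4 (valence 4) → 0 H
  atom 8: C, bond orders sum to 4 (valence 4) → 0 H
  atom 9: C, bond orders sum to 2 (valence 4) → 2 H
  atom 10: C, bond orders sum to 2 (valence 4) → 2 H
  atom 11: C, bond orders sum to 2 (valence 4) → 2 H
  atom 12: Cl (halogen, monovalent) → 0 H
Totals → C:9, H:14, Cl:2, O:1.
In Hill order: C9H14Cl2O.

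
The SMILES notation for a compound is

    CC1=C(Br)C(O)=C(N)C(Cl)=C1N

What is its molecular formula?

Walk through each heavy atom and fill implicit hydrogens from standard valence (C 4, N 3, O 2, S 2, halogen 1):
  atom 1: C, bond orders sum to 1 (valence 4) → 3 H
  atom 2: C, bond orders sum to 4 (valence 4) → 0 H
  atom 3: C, bond orders sum to 4 (valence 4) → 0 H
  atom 4: Br (halogen, monovalent) → 0 H
  atom 5: C, bond orders sum to 4 (valence 4) → 0 H
  atom 6: O, bond orders sum to 1 (valence 2) → 1 H
  atom 7: C, bond orders sum to 4 (valence 4) → 0 H
  atom 8: N, bond orders sum to 1 (valence 3) → 2 H
  atom 9: C, bond orders sum to 4 (valence 4) → 0 H
  atom 10: Cl (halogen, monovalent) → 0 H
  atom 11: C, bond orders sum to 4 (valence 4) → 0 H
  atom 12: N, bond orders sum to 1 (valence 3) → 2 H
Totals → C:7, H:8, Br:1, Cl:1, N:2, O:1.

C7H8BrClN2O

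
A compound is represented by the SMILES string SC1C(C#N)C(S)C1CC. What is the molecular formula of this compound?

Walk through each heavy atom and fill implicit hydrogens from standard valence (C 4, N 3, O 2, S 2, halogen 1):
  atom 1: S, bond orders sum to 1 (valence 2) → 1 H
  atom 2: C, bond orders sum to 3 (valence 4) → 1 H
  atom 3: C, bond orders sum to 3 (valence 4) → 1 H
  atom 4: C, bond orders sum to 4 (valence 4) → 0 H
  atom 5: N, bond orders sum to 3 (valence 3) → 0 H
  atom 6: C, bond orders sum to 3 (valence 4) → 1 H
  atom 7: S, bond orders sum to 1 (valence 2) → 1 H
  atom 8: C, bond orders sum to 3 (valence 4) → 1 H
  atom 9: C, bond orders sum to 2 (valence 4) → 2 H
  atom 10: C, bond orders sum to 1 (valence 4) → 3 H
Totals → C:7, H:11, N:1, S:2.
In Hill order: C7H11NS2.

C7H11NS2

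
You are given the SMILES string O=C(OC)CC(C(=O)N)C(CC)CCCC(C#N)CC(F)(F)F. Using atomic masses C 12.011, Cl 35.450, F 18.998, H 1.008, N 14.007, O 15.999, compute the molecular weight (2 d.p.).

336.35 g/mol

First, the molecular formula is C15H23F3N2O3 (counting implicit H from valence).
  C: 15 × 12.011 = 180.165
  F: 3 × 18.998 = 56.994
  H: 23 × 1.008 = 23.184
  N: 2 × 14.007 = 28.014
  O: 3 × 15.999 = 47.997
Sum: 15×12.011 + 3×18.998 + 23×1.008 + 2×14.007 + 3×15.999 = 336.354 → 336.35 g/mol.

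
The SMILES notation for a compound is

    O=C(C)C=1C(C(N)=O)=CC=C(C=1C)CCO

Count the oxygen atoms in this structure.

3

Scan the SMILES for O atoms (remember two-letter symbols like Cl and Br are single atoms).
Oxygen count: 3.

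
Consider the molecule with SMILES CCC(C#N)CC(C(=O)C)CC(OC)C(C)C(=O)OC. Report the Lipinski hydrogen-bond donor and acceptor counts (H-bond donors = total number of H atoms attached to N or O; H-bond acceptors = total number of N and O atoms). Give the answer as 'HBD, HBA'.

Donors: find every N or O and count the H atoms it carries.
  atom 5 (N): bond orders sum to 3 → 0 H
  atom 9 (O): bond orders sum to 2 → 0 H
  atom 13 (O): bond orders sum to 2 → 0 H
  atom 18 (O): bond orders sum to 2 → 0 H
  atom 19 (O): bond orders sum to 2 → 0 H
Lipinski HBD = 0.
Acceptors: N atoms = 1, O atoms = 4 → HBA = 5.

0, 5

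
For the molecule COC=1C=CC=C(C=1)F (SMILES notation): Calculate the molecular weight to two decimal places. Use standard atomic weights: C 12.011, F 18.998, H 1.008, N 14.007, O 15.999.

First, the molecular formula is C7H7FO (counting implicit H from valence).
  C: 7 × 12.011 = 84.077
  F: 1 × 18.998 = 18.998
  H: 7 × 1.008 = 7.056
  O: 1 × 15.999 = 15.999
Sum: 7×12.011 + 1×18.998 + 7×1.008 + 1×15.999 = 126.130 → 126.13 g/mol.

126.13 g/mol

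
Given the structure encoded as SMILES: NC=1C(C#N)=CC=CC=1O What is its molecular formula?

C7H6N2O

Walk through each heavy atom and fill implicit hydrogens from standard valence (C 4, N 3, O 2, S 2, halogen 1):
  atom 1: N, bond orders sum to 1 (valence 3) → 2 H
  atom 2: C, bond orders sum to 4 (valence 4) → 0 H
  atom 3: C, bond orders sum to 4 (valence 4) → 0 H
  atom 4: C, bond orders sum to 4 (valence 4) → 0 H
  atom 5: N, bond orders sum to 3 (valence 3) → 0 H
  atom 6: C, bond orders sum to 3 (valence 4) → 1 H
  atom 7: C, bond orders sum to 3 (valence 4) → 1 H
  atom 8: C, bond orders sum to 3 (valence 4) → 1 H
  atom 9: C, bond orders sum to 4 (valence 4) → 0 H
  atom 10: O, bond orders sum to 1 (valence 2) → 1 H
Totals → C:7, H:6, N:2, O:1.
In Hill order: C7H6N2O.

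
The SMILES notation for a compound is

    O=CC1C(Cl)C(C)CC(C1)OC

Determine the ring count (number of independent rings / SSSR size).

In SMILES, each pair of matching ring-closure digits denotes one ring-closing bond; the number of such bonds equals the number of independent rings.
Ring-closure bonds here: 1.

1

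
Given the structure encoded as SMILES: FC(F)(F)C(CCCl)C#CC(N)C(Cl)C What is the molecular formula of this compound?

Walk through each heavy atom and fill implicit hydrogens from standard valence (C 4, N 3, O 2, S 2, halogen 1):
  atom 1: F (halogen, monovalent) → 0 H
  atom 2: C, bond orders sum to 4 (valence 4) → 0 H
  atom 3: F (halogen, monovalent) → 0 H
  atom 4: F (halogen, monovalent) → 0 H
  atom 5: C, bond orders sum to 3 (valence 4) → 1 H
  atom 6: C, bond orders sum to 2 (valence 4) → 2 H
  atom 7: C, bond orders sum to 2 (valence 4) → 2 H
  atom 8: Cl (halogen, monovalent) → 0 H
  atom 9: C, bond orders sum to 4 (valence 4) → 0 H
  atom 10: C, bond orders sum to 4 (valence 4) → 0 H
  atom 11: C, bond orders sum to 3 (valence 4) → 1 H
  atom 12: N, bond orders sum to 1 (valence 3) → 2 H
  atom 13: C, bond orders sum to 3 (valence 4) → 1 H
  atom 14: Cl (halogen, monovalent) → 0 H
  atom 15: C, bond orders sum to 1 (valence 4) → 3 H
Totals → C:9, H:12, Cl:2, F:3, N:1.

C9H12Cl2F3N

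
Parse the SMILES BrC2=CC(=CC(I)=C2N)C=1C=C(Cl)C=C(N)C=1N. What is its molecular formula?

Walk through each heavy atom and fill implicit hydrogens from standard valence (C 4, N 3, O 2, S 2, halogen 1):
  atom 1: Br (halogen, monovalent) → 0 H
  atom 2: C, bond orders sum to 4 (valence 4) → 0 H
  atom 3: C, bond orders sum to 3 (valence 4) → 1 H
  atom 4: C, bond orders sum to 4 (valence 4) → 0 H
  atom 5: C, bond orders sum to 3 (valence 4) → 1 H
  atom 6: C, bond orders sum to 4 (valence 4) → 0 H
  atom 7: I (halogen, monovalent) → 0 H
  atom 8: C, bond orders sum to 4 (valence 4) → 0 H
  atom 9: N, bond orders sum to 1 (valence 3) → 2 H
  atom 10: C, bond orders sum to 4 (valence 4) → 0 H
  atom 11: C, bond orders sum to 3 (valence 4) → 1 H
  atom 12: C, bond orders sum to 4 (valence 4) → 0 H
  atom 13: Cl (halogen, monovalent) → 0 H
  atom 14: C, bond orders sum to 3 (valence 4) → 1 H
  atom 15: C, bond orders sum to 4 (valence 4) → 0 H
  atom 16: N, bond orders sum to 1 (valence 3) → 2 H
  atom 17: C, bond orders sum to 4 (valence 4) → 0 H
  atom 18: N, bond orders sum to 1 (valence 3) → 2 H
Totals → C:12, H:10, Br:1, Cl:1, I:1, N:3.

C12H10BrClIN3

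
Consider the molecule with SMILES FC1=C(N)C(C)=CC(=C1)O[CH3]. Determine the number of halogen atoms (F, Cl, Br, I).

Halogen atoms appear at heavy-atom position 1 (1×F).
Other groups present: 1 ether, 1 primary amine.
Halogen count: 1.

1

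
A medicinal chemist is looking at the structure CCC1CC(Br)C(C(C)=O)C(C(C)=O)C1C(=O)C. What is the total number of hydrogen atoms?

21

Walk through each heavy atom and fill implicit hydrogens from standard valence (C 4, N 3, O 2, S 2, halogen 1):
  atom 1: C, bond orders sum to 1 (valence 4) → 3 H
  atom 2: C, bond orders sum to 2 (valence 4) → 2 H
  atom 3: C, bond orders sum to 3 (valence 4) → 1 H
  atom 4: C, bond orders sum to 2 (valence 4) → 2 H
  atom 5: C, bond orders sum to 3 (valence 4) → 1 H
  atom 6: Br (halogen, monovalent) → 0 H
  atom 7: C, bond orders sum to 3 (valence 4) → 1 H
  atom 8: C, bond orders sum to 4 (valence 4) → 0 H
  atom 9: C, bond orders sum to 1 (valence 4) → 3 H
  atom 10: O, bond orders sum to 2 (valence 2) → 0 H
  atom 11: C, bond orders sum to 3 (valence 4) → 1 H
  atom 12: C, bond orders sum to 4 (valence 4) → 0 H
  atom 13: C, bond orders sum to 1 (valence 4) → 3 H
  atom 14: O, bond orders sum to 2 (valence 2) → 0 H
  atom 15: C, bond orders sum to 3 (valence 4) → 1 H
  atom 16: C, bond orders sum to 4 (valence 4) → 0 H
  atom 17: O, bond orders sum to 2 (valence 2) → 0 H
  atom 18: C, bond orders sum to 1 (valence 4) → 3 H
Total hydrogens: 21.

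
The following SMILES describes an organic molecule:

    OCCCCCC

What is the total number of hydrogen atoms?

Walk through each heavy atom and fill implicit hydrogens from standard valence (C 4, N 3, O 2, S 2, halogen 1):
  atom 1: O, bond orders sum to 1 (valence 2) → 1 H
  atom 2: C, bond orders sum to 2 (valence 4) → 2 H
  atom 3: C, bond orders sum to 2 (valence 4) → 2 H
  atom 4: C, bond orders sum to 2 (valence 4) → 2 H
  atom 5: C, bond orders sum to 2 (valence 4) → 2 H
  atom 6: C, bond orders sum to 2 (valence 4) → 2 H
  atom 7: C, bond orders sum to 1 (valence 4) → 3 H
Total hydrogens: 14.

14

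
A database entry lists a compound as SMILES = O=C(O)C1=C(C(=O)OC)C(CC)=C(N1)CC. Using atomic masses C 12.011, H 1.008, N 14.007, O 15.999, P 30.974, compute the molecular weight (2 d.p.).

225.24 g/mol

First, the molecular formula is C11H15NO4 (counting implicit H from valence).
  C: 11 × 12.011 = 132.121
  H: 15 × 1.008 = 15.120
  N: 1 × 14.007 = 14.007
  O: 4 × 15.999 = 63.996
Sum: 11×12.011 + 15×1.008 + 1×14.007 + 4×15.999 = 225.244 → 225.24 g/mol.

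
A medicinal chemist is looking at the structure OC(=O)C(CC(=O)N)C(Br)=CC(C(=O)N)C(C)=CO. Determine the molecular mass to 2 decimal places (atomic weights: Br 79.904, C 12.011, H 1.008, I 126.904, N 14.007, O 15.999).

335.15 g/mol

First, the molecular formula is C11H15BrN2O5 (counting implicit H from valence).
  Br: 1 × 79.904 = 79.904
  C: 11 × 12.011 = 132.121
  H: 15 × 1.008 = 15.120
  N: 2 × 14.007 = 28.014
  O: 5 × 15.999 = 79.995
Sum: 1×79.904 + 11×12.011 + 15×1.008 + 2×14.007 + 5×15.999 = 335.154 → 335.15 g/mol.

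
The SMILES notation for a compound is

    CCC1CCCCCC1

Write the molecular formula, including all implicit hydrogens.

C9H18

Walk through each heavy atom and fill implicit hydrogens from standard valence (C 4, N 3, O 2, S 2, halogen 1):
  atom 1: C, bond orders sum to 1 (valence 4) → 3 H
  atom 2: C, bond orders sum to 2 (valence 4) → 2 H
  atom 3: C, bond orders sum to 3 (valence 4) → 1 H
  atom 4: C, bond orders sum to 2 (valence 4) → 2 H
  atom 5: C, bond orders sum to 2 (valence 4) → 2 H
  atom 6: C, bond orders sum to 2 (valence 4) → 2 H
  atom 7: C, bond orders sum to 2 (valence 4) → 2 H
  atom 8: C, bond orders sum to 2 (valence 4) → 2 H
  atom 9: C, bond orders sum to 2 (valence 4) → 2 H
Totals → C:9, H:18.
In Hill order: C9H18.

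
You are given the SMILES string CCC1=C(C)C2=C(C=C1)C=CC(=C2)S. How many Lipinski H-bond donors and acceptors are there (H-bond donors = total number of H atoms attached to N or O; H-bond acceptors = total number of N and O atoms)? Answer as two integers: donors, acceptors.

Donors: find every N or O and count the H atoms it carries.
  (no N or O atoms present)
Lipinski HBD = 0.
Acceptors: N atoms = 0, O atoms = 0 → HBA = 0.

0, 0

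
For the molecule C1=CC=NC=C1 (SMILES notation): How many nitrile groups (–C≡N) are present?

Scan the SMILES for the nitrile motif — none present.

0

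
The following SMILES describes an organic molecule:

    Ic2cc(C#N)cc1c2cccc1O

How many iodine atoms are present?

1

Scan the SMILES for I atoms (remember two-letter symbols like Cl and Br are single atoms).
Iodine count: 1.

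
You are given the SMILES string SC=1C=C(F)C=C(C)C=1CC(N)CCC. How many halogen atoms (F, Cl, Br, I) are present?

1

Halogen atoms appear at heavy-atom position 5 (1×F).
Other groups present: 1 primary amine, 1 thiol.
Halogen count: 1.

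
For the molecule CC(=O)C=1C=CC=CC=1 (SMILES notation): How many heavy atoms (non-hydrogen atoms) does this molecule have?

9

Every atom symbol written in the SMILES (organic subset) is one heavy atom; implicit H are not written.
Heavy atoms by element → C:8, O:1.
Total: 9.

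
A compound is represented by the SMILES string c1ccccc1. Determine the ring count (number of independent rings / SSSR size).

In SMILES, each pair of matching ring-closure digits denotes one ring-closing bond; the number of such bonds equals the number of independent rings.
Ring-closure bonds here: 1.

1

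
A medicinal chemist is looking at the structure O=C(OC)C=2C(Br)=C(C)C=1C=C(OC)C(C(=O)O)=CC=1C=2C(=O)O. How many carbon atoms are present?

16

Count every carbon token in the SMILES (each C, including those in ring-closure positions and inside branches).
Carbon count: 16.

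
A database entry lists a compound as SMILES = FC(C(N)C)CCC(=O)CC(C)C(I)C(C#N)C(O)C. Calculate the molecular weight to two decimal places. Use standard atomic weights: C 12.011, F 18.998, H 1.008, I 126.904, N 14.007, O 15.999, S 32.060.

398.26 g/mol

First, the molecular formula is C14H24FIN2O2 (counting implicit H from valence).
  C: 14 × 12.011 = 168.154
  F: 1 × 18.998 = 18.998
  H: 24 × 1.008 = 24.192
  I: 1 × 126.904 = 126.904
  N: 2 × 14.007 = 28.014
  O: 2 × 15.999 = 31.998
Sum: 14×12.011 + 1×18.998 + 24×1.008 + 1×126.904 + 2×14.007 + 2×15.999 = 398.260 → 398.26 g/mol.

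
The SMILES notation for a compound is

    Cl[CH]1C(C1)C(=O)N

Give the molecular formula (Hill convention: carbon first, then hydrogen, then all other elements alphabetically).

Walk through each heavy atom and fill implicit hydrogens from standard valence (C 4, N 3, O 2, S 2, halogen 1):
  atom 1: Cl (halogen, monovalent) → 0 H
  atom 2: C with explicit H count 1
  atom 3: C, bond orders sum to 3 (valence 4) → 1 H
  atom 4: C, bond orders sum to 2 (valence 4) → 2 H
  atom 5: C, bond orders sum to 4 (valence 4) → 0 H
  atom 6: O, bond orders sum to 2 (valence 2) → 0 H
  atom 7: N, bond orders sum to 1 (valence 3) → 2 H
Totals → C:4, H:6, Cl:1, N:1, O:1.
In Hill order: C4H6ClNO.

C4H6ClNO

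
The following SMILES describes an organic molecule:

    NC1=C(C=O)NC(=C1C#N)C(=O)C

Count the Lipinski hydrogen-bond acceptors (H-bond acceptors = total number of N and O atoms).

5

N atoms: 3; O atoms: 2.
Lipinski HBA = 3 + 2 = 5.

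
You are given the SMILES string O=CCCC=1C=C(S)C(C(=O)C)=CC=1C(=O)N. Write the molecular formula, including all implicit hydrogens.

C12H13NO3S

Walk through each heavy atom and fill implicit hydrogens from standard valence (C 4, N 3, O 2, S 2, halogen 1):
  atom 1: O, bond orders sum to 2 (valence 2) → 0 H
  atom 2: C, bond orders sum to 3 (valence 4) → 1 H
  atom 3: C, bond orders sum to 2 (valence 4) → 2 H
  atom 4: C, bond orders sum to 2 (valence 4) → 2 H
  atom 5: C, bond orders sum to 4 (valence 4) → 0 H
  atom 6: C, bond orders sum to 3 (valence 4) → 1 H
  atom 7: C, bond orders sum to 4 (valence 4) → 0 H
  atom 8: S, bond orders sum to 1 (valence 2) → 1 H
  atom 9: C, bond orders sum to 4 (valence 4) → 0 H
  atom 10: C, bond orders sum to 4 (valence 4) → 0 H
  atom 11: O, bond orders sum to 2 (valence 2) → 0 H
  atom 12: C, bond orders sum to 1 (valence 4) → 3 H
  atom 13: C, bond orders sum to 3 (valence 4) → 1 H
  atom 14: C, bond orders sum to 4 (valence 4) → 0 H
  atom 15: C, bond orders sum to 4 (valence 4) → 0 H
  atom 16: O, bond orders sum to 2 (valence 2) → 0 H
  atom 17: N, bond orders sum to 1 (valence 3) → 2 H
Totals → C:12, H:13, N:1, O:3, S:1.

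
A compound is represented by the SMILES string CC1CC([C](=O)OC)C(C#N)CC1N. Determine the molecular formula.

C10H16N2O2

Walk through each heavy atom and fill implicit hydrogens from standard valence (C 4, N 3, O 2, S 2, halogen 1):
  atom 1: C, bond orders sum to 1 (valence 4) → 3 H
  atom 2: C, bond orders sum to 3 (valence 4) → 1 H
  atom 3: C, bond orders sum to 2 (valence 4) → 2 H
  atom 4: C, bond orders sum to 3 (valence 4) → 1 H
  atom 5: C with explicit H count 0
  atom 6: O, bond orders sum to 2 (valence 2) → 0 H
  atom 7: O, bond orders sum to 2 (valence 2) → 0 H
  atom 8: C, bond orders sum to 1 (valence 4) → 3 H
  atom 9: C, bond orders sum to 3 (valence 4) → 1 H
  atom 10: C, bond orders sum to 4 (valence 4) → 0 H
  atom 11: N, bond orders sum to 3 (valence 3) → 0 H
  atom 12: C, bond orders sum to 2 (valence 4) → 2 H
  atom 13: C, bond orders sum to 3 (valence 4) → 1 H
  atom 14: N, bond orders sum to 1 (valence 3) → 2 H
Totals → C:10, H:16, N:2, O:2.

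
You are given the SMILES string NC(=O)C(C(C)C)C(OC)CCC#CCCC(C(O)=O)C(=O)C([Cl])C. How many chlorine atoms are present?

1

Scan the SMILES for Cl atoms (remember two-letter symbols like Cl and Br are single atoms).
Chlorine count: 1.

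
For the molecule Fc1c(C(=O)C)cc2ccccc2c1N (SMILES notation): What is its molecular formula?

Walk through each heavy atom and fill implicit hydrogens from standard valence (C 4, N 3, O 2, S 2, halogen 1); for lowercase aromatic atoms, an aromatic c carries 1 H when it has two neighbours and 0 H with three, and aromatic n carries 0 H:
  atom 1: F (halogen, monovalent) → 0 H
  atom 2: aromatic c, 3 neighbours → 0 H
  atom 3: aromatic c, 3 neighbours → 0 H
  atom 4: C, bond orders sum to 4 (valence 4) → 0 H
  atom 5: O, bond orders sum to 2 (valence 2) → 0 H
  atom 6: C, bond orders sum to 1 (valence 4) → 3 H
  atom 7: aromatic c, 2 neighbours → 1 H
  atom 8: aromatic c, 3 neighbours → 0 H
  atom 9: aromatic c, 2 neighbours → 1 H
  atom 10: aromatic c, 2 neighbours → 1 H
  atom 11: aromatic c, 2 neighbours → 1 H
  atom 12: aromatic c, 2 neighbours → 1 H
  atom 13: aromatic c, 3 neighbours → 0 H
  atom 14: aromatic c, 3 neighbours → 0 H
  atom 15: N, bond orders sum to 1 (valence 3) → 2 H
Totals → C:12, H:10, F:1, N:1, O:1.

C12H10FNO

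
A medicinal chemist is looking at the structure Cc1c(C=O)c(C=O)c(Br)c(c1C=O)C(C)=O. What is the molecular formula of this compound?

Walk through each heavy atom and fill implicit hydrogens from standard valence (C 4, N 3, O 2, S 2, halogen 1); for lowercase aromatic atoms, an aromatic c carries 1 H when it has two neighbours and 0 H with three, and aromatic n carries 0 H:
  atom 1: C, bond orders sum to 1 (valence 4) → 3 H
  atom 2: aromatic c, 3 neighbours → 0 H
  atom 3: aromatic c, 3 neighbours → 0 H
  atom 4: C, bond orders sum to 3 (valence 4) → 1 H
  atom 5: O, bond orders sum to 2 (valence 2) → 0 H
  atom 6: aromatic c, 3 neighbours → 0 H
  atom 7: C, bond orders sum to 3 (valence 4) → 1 H
  atom 8: O, bond orders sum to 2 (valence 2) → 0 H
  atom 9: aromatic c, 3 neighbours → 0 H
  atom 10: Br (halogen, monovalent) → 0 H
  atom 11: aromatic c, 3 neighbours → 0 H
  atom 12: aromatic c, 3 neighbours → 0 H
  atom 13: C, bond orders sum to 3 (valence 4) → 1 H
  atom 14: O, bond orders sum to 2 (valence 2) → 0 H
  atom 15: C, bond orders sum to 4 (valence 4) → 0 H
  atom 16: C, bond orders sum to 1 (valence 4) → 3 H
  atom 17: O, bond orders sum to 2 (valence 2) → 0 H
Totals → C:12, H:9, Br:1, O:4.

C12H9BrO4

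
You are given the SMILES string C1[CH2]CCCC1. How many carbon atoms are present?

Count every carbon token in the SMILES (each C, including those in ring-closure positions and inside branches).
Carbon count: 6.

6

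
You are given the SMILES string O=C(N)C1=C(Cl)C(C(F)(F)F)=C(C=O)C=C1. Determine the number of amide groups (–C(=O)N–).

1

The amide motif appears at heavy-atom position 2 in the SMILES.
Other groups present: 1 aldehyde.
Amide count: 1.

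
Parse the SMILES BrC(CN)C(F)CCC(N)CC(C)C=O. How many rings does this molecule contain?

0

In SMILES, each pair of matching ring-closure digits denotes one ring-closing bond; the number of such bonds equals the number of independent rings.
Ring-closure bonds here: 0.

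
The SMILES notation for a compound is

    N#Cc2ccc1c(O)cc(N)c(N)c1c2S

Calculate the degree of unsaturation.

Molecular formula: C11H9N3OS.
DoU = (2C + 2 + N − H − X) / 2, where X is the halogen count and O/S are ignored.
    = (2·11 + 2 + 3 − 9 − 0) / 2 = 18 / 2 = 9.

9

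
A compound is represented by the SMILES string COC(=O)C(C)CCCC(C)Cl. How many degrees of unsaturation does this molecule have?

1

Molecular formula: C9H17ClO2.
DoU = (2C + 2 + N − H − X) / 2, where X is the halogen count and O/S are ignored.
    = (2·9 + 2 + 0 − 17 − 1) / 2 = 2 / 2 = 1.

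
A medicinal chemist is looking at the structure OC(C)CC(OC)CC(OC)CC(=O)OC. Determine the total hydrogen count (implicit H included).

22

Walk through each heavy atom and fill implicit hydrogens from standard valence (C 4, N 3, O 2, S 2, halogen 1):
  atom 1: O, bond orders sum to 1 (valence 2) → 1 H
  atom 2: C, bond orders sum to 3 (valence 4) → 1 H
  atom 3: C, bond orders sum to 1 (valence 4) → 3 H
  atom 4: C, bond orders sum to 2 (valence 4) → 2 H
  atom 5: C, bond orders sum to 3 (valence 4) → 1 H
  atom 6: O, bond orders sum to 2 (valence 2) → 0 H
  atom 7: C, bond orders sum to 1 (valence 4) → 3 H
  atom 8: C, bond orders sum to 2 (valence 4) → 2 H
  atom 9: C, bond orders sum to 3 (valence 4) → 1 H
  atom 10: O, bond orders sum to 2 (valence 2) → 0 H
  atom 11: C, bond orders sum to 1 (valence 4) → 3 H
  atom 12: C, bond orders sum to 2 (valence 4) → 2 H
  atom 13: C, bond orders sum to 4 (valence 4) → 0 H
  atom 14: O, bond orders sum to 2 (valence 2) → 0 H
  atom 15: O, bond orders sum to 2 (valence 2) → 0 H
  atom 16: C, bond orders sum to 1 (valence 4) → 3 H
Total hydrogens: 22.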